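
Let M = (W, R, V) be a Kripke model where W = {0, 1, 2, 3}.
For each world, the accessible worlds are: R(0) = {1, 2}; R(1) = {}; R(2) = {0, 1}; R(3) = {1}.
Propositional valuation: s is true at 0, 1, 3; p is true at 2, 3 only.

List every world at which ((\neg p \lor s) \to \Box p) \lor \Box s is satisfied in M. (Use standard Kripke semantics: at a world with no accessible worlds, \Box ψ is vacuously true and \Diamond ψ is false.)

1, 2, 3

Let φ = ((\neg p \lor s) \to \Box p) \lor \Box s. Evaluate φ at each world:
  0 (successors {1, 2}): φ is false.
  1 (successors ∅): φ is true.
  2 (successors {0, 1}): φ is true.
  3 (successors {1}): φ is true.
For instance, at 0:
  At 0: (\neg p \lor s) \to \Box p is false, \Box s is false, so ((\neg p \lor s) \to \Box p) \lor \Box s is false.
    At 0: \neg p \lor s is true, \Box p is false, so (\neg p \lor s) \to \Box p is false.
      At 0: \Box p requires p at every successor {1, 2}.
        p fails at 1, so \Box p is false at 0.
    At 0: \Box s requires s at every successor {1, 2}.
      s fails at 2, so \Box s is false at 0.
Satisfying worlds: {1, 2, 3}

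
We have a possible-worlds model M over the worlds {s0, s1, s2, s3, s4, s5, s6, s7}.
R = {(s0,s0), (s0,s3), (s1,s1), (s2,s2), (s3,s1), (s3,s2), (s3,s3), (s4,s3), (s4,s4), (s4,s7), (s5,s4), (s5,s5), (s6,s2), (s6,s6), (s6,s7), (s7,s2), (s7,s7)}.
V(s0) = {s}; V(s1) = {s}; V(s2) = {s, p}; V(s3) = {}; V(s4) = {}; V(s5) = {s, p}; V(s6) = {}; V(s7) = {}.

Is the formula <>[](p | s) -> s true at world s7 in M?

No

At s7: <>[](p | s) is true, s is false, so <>[](p | s) -> s is false.
  At s7: <>[](p | s) requires [](p | s) at some successor in {s2, s7}.
    [](p | s) holds at s2, so <>[](p | s) is true at s7.
      At s2: [](p | s) requires p | s at every successor {s2}.
        At s2: p | s is true.
      So [](p | s) is true at s2.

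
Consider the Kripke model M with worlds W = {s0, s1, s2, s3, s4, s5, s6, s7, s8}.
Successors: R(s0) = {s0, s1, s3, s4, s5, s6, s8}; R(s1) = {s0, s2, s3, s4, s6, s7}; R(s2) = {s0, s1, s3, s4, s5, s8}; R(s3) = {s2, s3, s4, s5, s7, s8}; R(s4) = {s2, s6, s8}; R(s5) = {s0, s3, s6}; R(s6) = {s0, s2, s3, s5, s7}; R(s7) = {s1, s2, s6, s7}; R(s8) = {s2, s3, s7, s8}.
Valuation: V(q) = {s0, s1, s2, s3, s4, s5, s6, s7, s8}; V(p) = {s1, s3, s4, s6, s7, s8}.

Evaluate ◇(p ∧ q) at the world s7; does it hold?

Recall that ◇ψ holds at a world iff ψ holds at some accessible world.
At s7: ◇(p ∧ q) requires p ∧ q at some successor in {s1, s2, s6, s7}.
  p ∧ q holds at s1, so ◇(p ∧ q) is true at s7.

Yes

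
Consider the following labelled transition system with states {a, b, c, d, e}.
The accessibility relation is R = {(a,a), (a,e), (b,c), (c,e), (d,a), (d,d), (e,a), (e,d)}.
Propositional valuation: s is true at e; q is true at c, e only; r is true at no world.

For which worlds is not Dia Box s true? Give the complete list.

a, c, d, e

Let φ = not Dia Box s. Evaluate φ at each world:
  a (successors {a, e}): φ is true.
  b (successors {c}): φ is false.
  c (successors {e}): φ is true.
  d (successors {a, d}): φ is true.
  e (successors {a, d}): φ is true.
For instance, at b:
  At b: Dia Box s is true, so not Dia Box s is false.
    At b: Dia Box s requires Box s at some successor in {c}.
      Box s holds at c, so Dia Box s is true at b.
Satisfying worlds: {a, c, d, e}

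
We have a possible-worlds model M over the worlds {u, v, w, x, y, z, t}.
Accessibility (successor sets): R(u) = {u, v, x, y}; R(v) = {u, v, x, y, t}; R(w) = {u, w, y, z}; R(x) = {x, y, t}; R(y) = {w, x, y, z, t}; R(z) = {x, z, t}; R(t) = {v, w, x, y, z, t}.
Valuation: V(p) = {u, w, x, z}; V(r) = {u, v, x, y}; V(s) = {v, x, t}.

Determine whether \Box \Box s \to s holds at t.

Recall that \Box ψ holds at a world iff ψ holds at every accessible world, and \Diamond ψ holds iff ψ holds at some accessible world.
At t: \Box \Box s is false, s is true, so \Box \Box s \to s is true.
  At t: \Box \Box s requires \Box s at every successor {v, w, x, y, z, t}.
    \Box s fails at v, so \Box \Box s is false at t.
      At v: \Box s requires s at every successor {u, v, x, y, t}.
        s fails at u, so \Box s is false at v.

Yes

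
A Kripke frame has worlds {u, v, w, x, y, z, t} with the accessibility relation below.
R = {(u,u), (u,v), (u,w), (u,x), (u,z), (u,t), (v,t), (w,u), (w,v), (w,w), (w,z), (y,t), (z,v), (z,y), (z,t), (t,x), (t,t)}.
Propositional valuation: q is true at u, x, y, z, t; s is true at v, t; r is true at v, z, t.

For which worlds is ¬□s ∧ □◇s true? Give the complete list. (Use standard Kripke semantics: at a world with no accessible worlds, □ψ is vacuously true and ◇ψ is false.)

w, z

Let φ = ¬□s ∧ □◇s. Evaluate φ at each world:
  u (successors {u, v, w, x, z, t}): φ is false.
  v (successors {t}): φ is false.
  w (successors {u, v, w, z}): φ is true.
  x (successors ∅): φ is false.
  y (successors {t}): φ is false.
  z (successors {v, y, t}): φ is true.
  t (successors {x, t}): φ is false.
For instance, at w:
  At w: ¬□s is true, □◇s is true, so ¬□s ∧ □◇s is true.
    At w: □s is false, so ¬□s is true.
      At w: □s requires s at every successor {u, v, w, z}.
        s fails at u, so □s is false at w.
    At w: □◇s requires ◇s at every successor {u, v, w, z}.
      At u: ◇s is true.
      At v: ◇s is true.
      At w: ◇s is true.
      At z: ◇s is true.
    So □◇s is true at w.
Satisfying worlds: {w, z}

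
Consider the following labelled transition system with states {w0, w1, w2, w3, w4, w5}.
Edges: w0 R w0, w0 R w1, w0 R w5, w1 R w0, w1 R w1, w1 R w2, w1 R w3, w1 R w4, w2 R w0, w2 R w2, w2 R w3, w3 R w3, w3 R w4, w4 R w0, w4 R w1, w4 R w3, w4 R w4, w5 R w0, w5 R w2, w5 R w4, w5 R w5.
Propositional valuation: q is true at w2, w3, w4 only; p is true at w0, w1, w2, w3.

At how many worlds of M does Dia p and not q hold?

3

Let φ = Dia p and not q. Evaluate φ at each world:
  w0 (successors {w0, w1, w5}): φ is true.
  w1 (successors {w0, w1, w2, w3, w4}): φ is true.
  w2 (successors {w0, w2, w3}): φ is false.
  w3 (successors {w3, w4}): φ is false.
  w4 (successors {w0, w1, w3, w4}): φ is false.
  w5 (successors {w0, w2, w4, w5}): φ is true.
For instance, at w1:
  At w1: Dia p is true, not q is true, so Dia p and not q is true.
    At w1: Dia p requires p at some successor in {w0, w1, w2, w3, w4}.
      p holds at w0, so Dia p is true at w1.
Satisfying worlds: {w0, w1, w5}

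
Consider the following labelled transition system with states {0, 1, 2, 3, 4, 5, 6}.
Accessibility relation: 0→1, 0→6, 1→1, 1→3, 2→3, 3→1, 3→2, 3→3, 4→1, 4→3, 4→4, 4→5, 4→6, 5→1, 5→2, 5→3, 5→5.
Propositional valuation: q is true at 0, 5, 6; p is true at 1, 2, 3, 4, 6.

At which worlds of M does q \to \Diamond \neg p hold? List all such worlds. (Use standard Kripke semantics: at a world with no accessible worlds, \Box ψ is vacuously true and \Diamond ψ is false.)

1, 2, 3, 4, 5

Let φ = q \to \Diamond \neg p. Evaluate φ at each world:
  0 (successors {1, 6}): φ is false.
  1 (successors {1, 3}): φ is true.
  2 (successors {3}): φ is true.
  3 (successors {1, 2, 3}): φ is true.
  4 (successors {1, 3, 4, 5, 6}): φ is true.
  5 (successors {1, 2, 3, 5}): φ is true.
  6 (successors ∅): φ is false.
For instance, at 2:
  At 2: q is false, \Diamond \neg p is false, so q \to \Diamond \neg p is true.
    At 2: \Diamond \neg p requires \neg p at some successor in {3}.
      At 3: \neg p is false.
    So \Diamond \neg p is false at 2.
Satisfying worlds: {1, 2, 3, 4, 5}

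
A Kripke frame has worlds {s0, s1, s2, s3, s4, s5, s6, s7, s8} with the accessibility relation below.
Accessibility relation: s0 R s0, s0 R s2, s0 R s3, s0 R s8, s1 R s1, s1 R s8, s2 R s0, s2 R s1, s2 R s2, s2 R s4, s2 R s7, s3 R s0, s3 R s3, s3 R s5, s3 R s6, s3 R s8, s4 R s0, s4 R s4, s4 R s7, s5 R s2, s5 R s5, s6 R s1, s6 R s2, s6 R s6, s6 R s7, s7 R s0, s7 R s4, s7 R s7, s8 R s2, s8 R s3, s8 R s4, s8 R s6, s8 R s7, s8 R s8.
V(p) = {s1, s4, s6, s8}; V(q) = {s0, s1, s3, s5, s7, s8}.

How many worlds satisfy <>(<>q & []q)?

3

Let φ = <>(<>q & []q). Evaluate φ at each world:
  s0 (successors {s0, s2, s3, s8}): φ is false.
  s1 (successors {s1, s8}): φ is true.
  s2 (successors {s0, s1, s2, s4, s7}): φ is true.
  s3 (successors {s0, s3, s5, s6, s8}): φ is false.
  s4 (successors {s0, s4, s7}): φ is false.
  s5 (successors {s2, s5}): φ is false.
  s6 (successors {s1, s2, s6, s7}): φ is true.
  s7 (successors {s0, s4, s7}): φ is false.
  s8 (successors {s2, s3, s4, s6, s7, s8}): φ is false.
For instance, at s3:
  At s3: <>(<>q & []q) requires <>q & []q at some successor in {s0, s3, s5, s6, s8}.
    At s0: <>q & []q is false.
    At s3: <>q & []q is false.
    At s5: <>q & []q is false.
    At s6: <>q & []q is false.
    At s8: <>q & []q is false.
  So <>(<>q & []q) is false at s3.
Satisfying worlds: {s1, s2, s6}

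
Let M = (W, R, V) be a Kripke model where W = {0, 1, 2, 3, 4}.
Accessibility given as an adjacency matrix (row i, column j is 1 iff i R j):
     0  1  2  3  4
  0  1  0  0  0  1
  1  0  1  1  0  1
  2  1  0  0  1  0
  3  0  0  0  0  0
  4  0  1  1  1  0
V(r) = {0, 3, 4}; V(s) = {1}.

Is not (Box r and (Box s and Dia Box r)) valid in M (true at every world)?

Yes

Recall that Box ψ holds at a world iff ψ holds at every accessible world, and Dia ψ holds iff ψ holds at some accessible world.
Let φ = not (Box r and (Box s and Dia Box r)). Evaluate φ at each world:
  0 (successors {0, 4}): φ is true.
  1 (successors {1, 2, 4}): φ is true.
  2 (successors {0, 3}): φ is true.
  3 (successors ∅): φ is true.
  4 (successors {1, 2, 3}): φ is true.
For instance, at 1:
  At 1: Box r and (Box s and Dia Box r) is false, so not (Box r and (Box s and Dia Box r)) is true.
    At 1: Box r is false, Box s and Dia Box r is false, so Box r and (Box s and Dia Box r) is false.
      At 1: Box r requires r at every successor {1, 2, 4}.
        r fails at 1, so Box r is false at 1.
      At 1: Box s is false, Dia Box r is true, so Box s and Dia Box r is false.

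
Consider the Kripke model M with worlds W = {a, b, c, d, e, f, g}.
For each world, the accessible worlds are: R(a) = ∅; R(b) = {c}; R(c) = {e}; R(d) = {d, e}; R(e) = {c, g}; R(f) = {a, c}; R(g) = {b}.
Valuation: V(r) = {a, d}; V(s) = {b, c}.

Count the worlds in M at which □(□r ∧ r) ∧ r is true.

Let φ = □(□r ∧ r) ∧ r. Evaluate φ at each world:
  a (successors ∅): φ is true.
  b (successors {c}): φ is false.
  c (successors {e}): φ is false.
  d (successors {d, e}): φ is false.
  e (successors {c, g}): φ is false.
  f (successors {a, c}): φ is false.
  g (successors {b}): φ is false.
For instance, at d:
  At d: □(□r ∧ r) is false, r is true, so □(□r ∧ r) ∧ r is false.
    At d: □(□r ∧ r) requires □r ∧ r at every successor {d, e}.
      □r ∧ r fails at d, so □(□r ∧ r) is false at d.
Satisfying worlds: {a}

1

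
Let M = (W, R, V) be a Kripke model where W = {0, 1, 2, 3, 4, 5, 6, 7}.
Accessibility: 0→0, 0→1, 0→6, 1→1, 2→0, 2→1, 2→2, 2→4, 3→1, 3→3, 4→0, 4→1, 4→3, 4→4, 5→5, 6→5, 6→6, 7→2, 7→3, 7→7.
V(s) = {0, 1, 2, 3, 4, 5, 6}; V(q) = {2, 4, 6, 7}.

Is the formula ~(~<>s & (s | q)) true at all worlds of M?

Let φ = ~(~<>s & (s | q)). Evaluate φ at each world:
  0 (successors {0, 1, 6}): φ is true.
  1 (successors {1}): φ is true.
  2 (successors {0, 1, 2, 4}): φ is true.
  3 (successors {1, 3}): φ is true.
  4 (successors {0, 1, 3, 4}): φ is true.
  5 (successors {5}): φ is true.
  6 (successors {5, 6}): φ is true.
  7 (successors {2, 3, 7}): φ is true.
For instance, at 2:
  At 2: ~<>s & (s | q) is false, so ~(~<>s & (s | q)) is true.
    At 2: ~<>s is false, s | q is true, so ~<>s & (s | q) is false.
      At 2: <>s is true, so ~<>s is false.

Yes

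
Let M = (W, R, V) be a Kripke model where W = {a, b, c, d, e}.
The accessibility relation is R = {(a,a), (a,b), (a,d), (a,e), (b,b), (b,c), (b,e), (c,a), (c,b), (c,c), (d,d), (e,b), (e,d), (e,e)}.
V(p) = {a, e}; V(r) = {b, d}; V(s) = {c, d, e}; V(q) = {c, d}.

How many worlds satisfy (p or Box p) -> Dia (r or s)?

Recall that Box ψ holds at a world iff ψ holds at every accessible world, and Dia ψ holds iff ψ holds at some accessible world.
Let φ = (p or Box p) -> Dia (r or s). Evaluate φ at each world:
  a (successors {a, b, d, e}): φ is true.
  b (successors {b, c, e}): φ is true.
  c (successors {a, b, c}): φ is true.
  d (successors {d}): φ is true.
  e (successors {b, d, e}): φ is true.
For instance, at e:
  At e: p or Box p is true, Dia (r or s) is true, so (p or Box p) -> Dia (r or s) is true.
    At e: p is true, Box p is false, so p or Box p is true.
      At e: Box p requires p at every successor {b, d, e}.
        p fails at b, so Box p is false at e.
    At e: Dia (r or s) requires r or s at some successor in {b, d, e}.
      r or s holds at b, so Dia (r or s) is true at e.
Satisfying worlds: {a, b, c, d, e}

5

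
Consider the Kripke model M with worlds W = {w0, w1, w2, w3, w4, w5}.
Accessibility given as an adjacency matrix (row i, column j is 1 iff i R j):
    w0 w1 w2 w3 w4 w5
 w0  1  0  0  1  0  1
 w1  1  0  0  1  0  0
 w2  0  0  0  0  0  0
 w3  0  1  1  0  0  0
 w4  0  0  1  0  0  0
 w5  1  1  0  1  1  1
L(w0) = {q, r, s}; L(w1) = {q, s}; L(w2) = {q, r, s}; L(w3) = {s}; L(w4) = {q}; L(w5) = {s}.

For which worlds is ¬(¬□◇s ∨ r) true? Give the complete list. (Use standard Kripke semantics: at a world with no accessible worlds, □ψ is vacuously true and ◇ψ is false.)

w1, w5

Recall that □ψ holds at a world iff ψ holds at every accessible world, and ◇ψ holds iff ψ holds at some accessible world.
Let φ = ¬(¬□◇s ∨ r). Evaluate φ at each world:
  w0 (successors {w0, w3, w5}): φ is false.
  w1 (successors {w0, w3}): φ is true.
  w2 (successors ∅): φ is false.
  w3 (successors {w1, w2}): φ is false.
  w4 (successors {w2}): φ is false.
  w5 (successors {w0, w1, w3, w4, w5}): φ is true.
For instance, at w1:
  At w1: ¬□◇s ∨ r is false, so ¬(¬□◇s ∨ r) is true.
    At w1: ¬□◇s is false, r is false, so ¬□◇s ∨ r is false.
      At w1: □◇s is true, so ¬□◇s is false.
Satisfying worlds: {w1, w5}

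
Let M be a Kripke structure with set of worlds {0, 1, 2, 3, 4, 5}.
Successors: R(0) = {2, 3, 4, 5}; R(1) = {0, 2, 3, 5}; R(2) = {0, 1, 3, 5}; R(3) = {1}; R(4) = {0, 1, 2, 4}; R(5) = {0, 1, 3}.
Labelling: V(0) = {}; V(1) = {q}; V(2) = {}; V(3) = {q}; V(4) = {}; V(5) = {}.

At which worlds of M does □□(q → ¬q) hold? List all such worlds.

none

Recall that □ψ holds at a world iff ψ holds at every accessible world, and ◇ψ holds iff ψ holds at some accessible world.
Let φ = □□(q → ¬q). Evaluate φ at each world:
  0 (successors {2, 3, 4, 5}): φ is false.
  1 (successors {0, 2, 3, 5}): φ is false.
  2 (successors {0, 1, 3, 5}): φ is false.
  3 (successors {1}): φ is false.
  4 (successors {0, 1, 2, 4}): φ is false.
  5 (successors {0, 1, 3}): φ is false.
For instance, at 4:
  At 4: □□(q → ¬q) requires □(q → ¬q) at every successor {0, 1, 2, 4}.
    □(q → ¬q) fails at 0, so □□(q → ¬q) is false at 4.
      At 0: □(q → ¬q) requires q → ¬q at every successor {2, 3, 4, 5}.
        q → ¬q fails at 3, so □(q → ¬q) is false at 0.
Satisfying worlds: none.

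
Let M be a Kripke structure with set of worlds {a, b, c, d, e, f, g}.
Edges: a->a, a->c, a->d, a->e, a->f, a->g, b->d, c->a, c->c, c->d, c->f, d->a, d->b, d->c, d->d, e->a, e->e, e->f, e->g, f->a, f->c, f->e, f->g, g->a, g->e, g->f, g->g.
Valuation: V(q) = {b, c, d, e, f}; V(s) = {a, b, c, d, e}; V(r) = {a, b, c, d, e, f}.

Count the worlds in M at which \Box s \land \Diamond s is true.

2

Let φ = \Box s \land \Diamond s. Evaluate φ at each world:
  a (successors {a, c, d, e, f, g}): φ is false.
  b (successors {d}): φ is true.
  c (successors {a, c, d, f}): φ is false.
  d (successors {a, b, c, d}): φ is true.
  e (successors {a, e, f, g}): φ is false.
  f (successors {a, c, e, g}): φ is false.
  g (successors {a, e, f, g}): φ is false.
For instance, at e:
  At e: \Box s is false, \Diamond s is true, so \Box s \land \Diamond s is false.
    At e: \Box s requires s at every successor {a, e, f, g}.
      s fails at f, so \Box s is false at e.
    At e: \Diamond s requires s at some successor in {a, e, f, g}.
      s holds at a, so \Diamond s is true at e.
Satisfying worlds: {b, d}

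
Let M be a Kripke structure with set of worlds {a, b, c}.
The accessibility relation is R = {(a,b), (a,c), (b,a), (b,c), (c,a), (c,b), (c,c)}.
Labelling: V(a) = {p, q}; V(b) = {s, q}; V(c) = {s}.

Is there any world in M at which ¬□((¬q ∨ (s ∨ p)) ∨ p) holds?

Let φ = ¬□((¬q ∨ (s ∨ p)) ∨ p). Evaluate φ at each world:
  a (successors {b, c}): φ is false.
  b (successors {a, c}): φ is false.
  c (successors {a, b, c}): φ is false.
For instance, at a:
  At a: □((¬q ∨ (s ∨ p)) ∨ p) is true, so ¬□((¬q ∨ (s ∨ p)) ∨ p) is false.
    At a: □((¬q ∨ (s ∨ p)) ∨ p) requires (¬q ∨ (s ∨ p)) ∨ p at every successor {b, c}.
      At b: (¬q ∨ (s ∨ p)) ∨ p is true.
      At c: (¬q ∨ (s ∨ p)) ∨ p is true.
    So □((¬q ∨ (s ∨ p)) ∨ p) is true at a.

No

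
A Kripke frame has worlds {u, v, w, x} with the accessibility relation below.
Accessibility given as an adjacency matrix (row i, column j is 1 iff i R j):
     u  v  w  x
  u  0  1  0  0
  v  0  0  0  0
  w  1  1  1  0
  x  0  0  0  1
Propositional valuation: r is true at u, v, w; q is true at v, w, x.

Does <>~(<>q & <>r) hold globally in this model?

Recall that <>ψ holds at a world iff ψ holds at some accessible world.
Let φ = <>~(<>q & <>r). Evaluate φ at each world:
  u (successors {v}): φ is true.
  v (successors ∅): φ is false.
  w (successors {u, v, w}): φ is true.
  x (successors {x}): φ is true.
Detail at v (counterexample):
  At v: no accessible worlds, so <>~(<>q & <>r) is false.

No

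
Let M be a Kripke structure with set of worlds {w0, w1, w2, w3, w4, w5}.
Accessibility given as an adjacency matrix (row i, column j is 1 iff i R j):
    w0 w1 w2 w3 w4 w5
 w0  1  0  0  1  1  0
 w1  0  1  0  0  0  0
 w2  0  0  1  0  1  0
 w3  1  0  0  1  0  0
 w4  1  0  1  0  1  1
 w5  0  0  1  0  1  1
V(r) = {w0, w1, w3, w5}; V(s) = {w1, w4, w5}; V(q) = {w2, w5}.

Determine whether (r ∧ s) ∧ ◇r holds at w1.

Yes

Recall that ◇ψ holds at a world iff ψ holds at some accessible world.
At w1: r ∧ s is true, ◇r is true, so (r ∧ s) ∧ ◇r is true.
  At w1: ◇r requires r at some successor in {w1}.
    r holds at w1, so ◇r is true at w1.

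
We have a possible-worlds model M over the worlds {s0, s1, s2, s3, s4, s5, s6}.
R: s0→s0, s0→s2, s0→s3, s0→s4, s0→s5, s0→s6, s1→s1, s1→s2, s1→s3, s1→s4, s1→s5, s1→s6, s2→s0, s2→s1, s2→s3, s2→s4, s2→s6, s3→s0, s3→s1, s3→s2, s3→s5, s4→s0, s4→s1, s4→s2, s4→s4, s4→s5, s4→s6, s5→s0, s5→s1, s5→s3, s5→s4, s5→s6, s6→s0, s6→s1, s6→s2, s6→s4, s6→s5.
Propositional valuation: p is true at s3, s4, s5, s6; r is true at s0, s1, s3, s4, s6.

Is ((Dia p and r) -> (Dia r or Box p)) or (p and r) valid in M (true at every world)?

Yes

Let φ = ((Dia p and r) -> (Dia r or Box p)) or (p and r). Evaluate φ at each world:
  s0 (successors {s0, s2, s3, s4, s5, s6}): φ is true.
  s1 (successors {s1, s2, s3, s4, s5, s6}): φ is true.
  s2 (successors {s0, s1, s3, s4, s6}): φ is true.
  s3 (successors {s0, s1, s2, s5}): φ is true.
  s4 (successors {s0, s1, s2, s4, s5, s6}): φ is true.
  s5 (successors {s0, s1, s3, s4, s6}): φ is true.
  s6 (successors {s0, s1, s2, s4, s5}): φ is true.
For instance, at s3:
  At s3: (Dia p and r) -> (Dia r or Box p) is true, p and r is true, so ((Dia p and r) -> (Dia r or Box p)) or (p and r) is true.
    At s3: Dia p and r is true, Dia r or Box p is true, so (Dia p and r) -> (Dia r or Box p) is true.
      At s3: Dia p is true, r is true, so Dia p and r is true.
      At s3: Dia r is true, Box p is false, so Dia r or Box p is true.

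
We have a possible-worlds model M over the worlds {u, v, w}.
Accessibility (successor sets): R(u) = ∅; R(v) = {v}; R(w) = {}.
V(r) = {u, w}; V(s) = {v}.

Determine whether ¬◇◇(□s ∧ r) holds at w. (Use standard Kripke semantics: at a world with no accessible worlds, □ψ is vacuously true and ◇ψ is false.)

At w: ◇◇(□s ∧ r) is false, so ¬◇◇(□s ∧ r) is true.
  At w: no accessible worlds, so ◇◇(□s ∧ r) is false.

Yes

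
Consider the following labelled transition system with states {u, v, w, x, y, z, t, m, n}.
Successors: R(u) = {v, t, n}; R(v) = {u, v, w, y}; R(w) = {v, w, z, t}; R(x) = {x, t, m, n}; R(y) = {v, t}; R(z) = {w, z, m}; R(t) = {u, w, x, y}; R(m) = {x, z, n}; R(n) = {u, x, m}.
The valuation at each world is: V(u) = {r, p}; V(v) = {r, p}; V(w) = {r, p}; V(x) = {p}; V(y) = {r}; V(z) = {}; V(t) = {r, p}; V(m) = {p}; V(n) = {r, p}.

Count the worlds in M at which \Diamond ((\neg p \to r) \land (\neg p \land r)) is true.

2

Recall that \Diamond ψ holds at a world iff ψ holds at some accessible world.
Let φ = \Diamond ((\neg p \to r) \land (\neg p \land r)). Evaluate φ at each world:
  u (successors {v, t, n}): φ is false.
  v (successors {u, v, w, y}): φ is true.
  w (successors {v, w, z, t}): φ is false.
  x (successors {x, t, m, n}): φ is false.
  y (successors {v, t}): φ is false.
  z (successors {w, z, m}): φ is false.
  t (successors {u, w, x, y}): φ is true.
  m (successors {x, z, n}): φ is false.
  n (successors {u, x, m}): φ is false.
For instance, at t:
  At t: \Diamond ((\neg p \to r) \land (\neg p \land r)) requires (\neg p \to r) \land (\neg p \land r) at some successor in {u, w, x, y}.
    (\neg p \to r) \land (\neg p \land r) holds at y, so \Diamond ((\neg p \to r) \land (\neg p \land r)) is true at t.
Satisfying worlds: {v, t}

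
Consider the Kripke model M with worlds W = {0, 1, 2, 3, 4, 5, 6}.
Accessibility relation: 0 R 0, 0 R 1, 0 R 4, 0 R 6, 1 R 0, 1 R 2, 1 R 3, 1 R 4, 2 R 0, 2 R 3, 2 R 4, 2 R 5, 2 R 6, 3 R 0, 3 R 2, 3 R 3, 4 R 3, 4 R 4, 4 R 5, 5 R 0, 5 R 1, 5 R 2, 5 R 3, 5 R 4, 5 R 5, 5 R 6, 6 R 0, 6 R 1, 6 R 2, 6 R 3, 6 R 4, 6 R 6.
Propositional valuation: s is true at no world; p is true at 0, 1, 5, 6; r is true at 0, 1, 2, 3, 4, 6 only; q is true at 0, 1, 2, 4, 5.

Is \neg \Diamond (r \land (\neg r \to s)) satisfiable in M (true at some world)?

Let φ = \neg \Diamond (r \land (\neg r \to s)). Evaluate φ at each world:
  0 (successors {0, 1, 4, 6}): φ is false.
  1 (successors {0, 2, 3, 4}): φ is false.
  2 (successors {0, 3, 4, 5, 6}): φ is false.
  3 (successors {0, 2, 3}): φ is false.
  4 (successors {3, 4, 5}): φ is false.
  5 (successors {0, 1, 2, 3, 4, 5, 6}): φ is false.
  6 (successors {0, 1, 2, 3, 4, 6}): φ is false.
For instance, at 6:
  At 6: \Diamond (r \land (\neg r \to s)) is true, so \neg \Diamond (r \land (\neg r \to s)) is false.
    At 6: \Diamond (r \land (\neg r \to s)) requires r \land (\neg r \to s) at some successor in {0, 1, 2, 3, 4, 6}.
      r \land (\neg r \to s) holds at 0, so \Diamond (r \land (\neg r \to s)) is true at 6.

No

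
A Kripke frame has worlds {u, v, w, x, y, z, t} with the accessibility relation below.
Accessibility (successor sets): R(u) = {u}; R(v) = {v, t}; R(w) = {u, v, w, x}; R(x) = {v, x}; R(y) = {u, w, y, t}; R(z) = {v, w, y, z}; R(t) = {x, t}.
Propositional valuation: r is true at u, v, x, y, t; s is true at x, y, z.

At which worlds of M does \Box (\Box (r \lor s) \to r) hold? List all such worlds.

u, v, w, x, y, z, t

Recall that \Box ψ holds at a world iff ψ holds at every accessible world, and \Diamond ψ holds iff ψ holds at some accessible world.
Let φ = \Box (\Box (r \lor s) \to r). Evaluate φ at each world:
  u (successors {u}): φ is true.
  v (successors {v, t}): φ is true.
  w (successors {u, v, w, x}): φ is true.
  x (successors {v, x}): φ is true.
  y (successors {u, w, y, t}): φ is true.
  z (successors {v, w, y, z}): φ is true.
  t (successors {x, t}): φ is true.
For instance, at v:
  At v: \Box (\Box (r \lor s) \to r) requires \Box (r \lor s) \to r at every successor {v, t}.
      At v: \Box (r \lor s) is true, r is true, so \Box (r \lor s) \to r is true.
      At t: \Box (r \lor s) is true, r is true, so \Box (r \lor s) \to r is true.
  So \Box (\Box (r \lor s) \to r) is true at v.
Satisfying worlds: {u, v, w, x, y, z, t}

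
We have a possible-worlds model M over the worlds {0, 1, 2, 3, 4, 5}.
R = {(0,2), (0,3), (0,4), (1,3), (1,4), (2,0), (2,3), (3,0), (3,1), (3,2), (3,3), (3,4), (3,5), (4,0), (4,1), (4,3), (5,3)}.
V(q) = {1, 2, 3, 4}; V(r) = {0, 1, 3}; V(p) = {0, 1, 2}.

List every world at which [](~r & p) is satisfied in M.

Let φ = [](~r & p). Evaluate φ at each world:
  0 (successors {2, 3, 4}): φ is false.
  1 (successors {3, 4}): φ is false.
  2 (successors {0, 3}): φ is false.
  3 (successors {0, 1, 2, 3, 4, 5}): φ is false.
  4 (successors {0, 1, 3}): φ is false.
  5 (successors {3}): φ is false.
For instance, at 3:
  At 3: [](~r & p) requires ~r & p at every successor {0, 1, 2, 3, 4, 5}.
    ~r & p fails at 0, so [](~r & p) is false at 3.
Satisfying worlds: none.

none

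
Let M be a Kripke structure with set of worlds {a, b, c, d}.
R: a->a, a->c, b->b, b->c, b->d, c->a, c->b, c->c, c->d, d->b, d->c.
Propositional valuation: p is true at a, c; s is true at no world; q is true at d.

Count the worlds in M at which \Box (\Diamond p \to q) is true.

Recall that \Box ψ holds at a world iff ψ holds at every accessible world, and \Diamond ψ holds iff ψ holds at some accessible world.
Let φ = \Box (\Diamond p \to q). Evaluate φ at each world:
  a (successors {a, c}): φ is false.
  b (successors {b, c, d}): φ is false.
  c (successors {a, b, c, d}): φ is false.
  d (successors {b, c}): φ is false.
For instance, at c:
  At c: \Box (\Diamond p \to q) requires \Diamond p \to q at every successor {a, b, c, d}.
    \Diamond p \to q fails at a, so \Box (\Diamond p \to q) is false at c.
      At a: \Diamond p is true, q is false, so \Diamond p \to q is false.
Satisfying worlds: none.

0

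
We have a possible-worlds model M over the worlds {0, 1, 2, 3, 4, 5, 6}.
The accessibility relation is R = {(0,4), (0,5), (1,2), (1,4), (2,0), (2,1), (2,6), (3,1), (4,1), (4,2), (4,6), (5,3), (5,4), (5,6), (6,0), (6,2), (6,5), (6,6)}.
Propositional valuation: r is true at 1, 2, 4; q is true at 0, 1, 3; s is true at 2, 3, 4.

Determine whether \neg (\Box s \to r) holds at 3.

Recall that \Box ψ holds at a world iff ψ holds at every accessible world, and \Diamond ψ holds iff ψ holds at some accessible world.
At 3: \Box s \to r is true, so \neg (\Box s \to r) is false.
  At 3: \Box s is false, r is false, so \Box s \to r is true.
    At 3: \Box s requires s at every successor {1}.
      s fails at 1, so \Box s is false at 3.

No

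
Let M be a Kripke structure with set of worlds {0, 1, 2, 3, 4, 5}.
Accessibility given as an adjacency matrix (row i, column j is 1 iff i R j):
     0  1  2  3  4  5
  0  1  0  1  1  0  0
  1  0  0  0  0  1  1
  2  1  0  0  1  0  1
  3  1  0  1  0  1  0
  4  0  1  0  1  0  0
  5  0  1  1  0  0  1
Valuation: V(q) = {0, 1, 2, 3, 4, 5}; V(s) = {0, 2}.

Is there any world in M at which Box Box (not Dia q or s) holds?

No

Let φ = Box Box (not Dia q or s). Evaluate φ at each world:
  0 (successors {0, 2, 3}): φ is false.
  1 (successors {4, 5}): φ is false.
  2 (successors {0, 3, 5}): φ is false.
  3 (successors {0, 2, 4}): φ is false.
  4 (successors {1, 3}): φ is false.
  5 (successors {1, 2, 5}): φ is false.
For instance, at 2:
  At 2: Box Box (not Dia q or s) requires Box (not Dia q or s) at every successor {0, 3, 5}.
    Box (not Dia q or s) fails at 0, so Box Box (not Dia q or s) is false at 2.
      At 0: Box (not Dia q or s) requires not Dia q or s at every successor {0, 2, 3}.
        not Dia q or s fails at 3, so Box (not Dia q or s) is false at 0.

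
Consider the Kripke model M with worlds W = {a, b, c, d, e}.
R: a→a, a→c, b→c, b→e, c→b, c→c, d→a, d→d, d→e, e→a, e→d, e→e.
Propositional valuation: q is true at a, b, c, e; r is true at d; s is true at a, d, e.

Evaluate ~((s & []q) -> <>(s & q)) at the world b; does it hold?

Recall that []ψ holds at a world iff ψ holds at every accessible world, and <>ψ holds iff ψ holds at some accessible world.
At b: (s & []q) -> <>(s & q) is true, so ~((s & []q) -> <>(s & q)) is false.
  At b: s & []q is false, <>(s & q) is true, so (s & []q) -> <>(s & q) is true.
    At b: s is false, []q is true, so s & []q is false.
      At b: []q requires q at every successor {c, e}.
        At c: q is true.
        At e: q is true.
      So []q is true at b.
    At b: <>(s & q) requires s & q at some successor in {c, e}.
      s & q holds at e, so <>(s & q) is true at b.

No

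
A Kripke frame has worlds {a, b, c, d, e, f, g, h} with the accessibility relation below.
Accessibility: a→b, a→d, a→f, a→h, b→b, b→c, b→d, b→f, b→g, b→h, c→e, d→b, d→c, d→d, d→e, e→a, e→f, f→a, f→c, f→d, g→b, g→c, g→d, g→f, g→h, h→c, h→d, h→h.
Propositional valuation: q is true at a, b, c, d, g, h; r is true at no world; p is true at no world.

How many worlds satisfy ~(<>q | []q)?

1

Let φ = ~(<>q | []q). Evaluate φ at each world:
  a (successors {b, d, f, h}): φ is false.
  b (successors {b, c, d, f, g, h}): φ is false.
  c (successors {e}): φ is true.
  d (successors {b, c, d, e}): φ is false.
  e (successors {a, f}): φ is false.
  f (successors {a, c, d}): φ is false.
  g (successors {b, c, d, f, h}): φ is false.
  h (successors {c, d, h}): φ is false.
For instance, at f:
  At f: <>q | []q is true, so ~(<>q | []q) is false.
    At f: <>q is true, []q is true, so <>q | []q is true.
      At f: <>q requires q at some successor in {a, c, d}.
        q holds at a, so <>q is true at f.
      At f: []q requires q at every successor {a, c, d}.
        At a: q is true.
        At c: q is true.
        At d: q is true.
      So []q is true at f.
Satisfying worlds: {c}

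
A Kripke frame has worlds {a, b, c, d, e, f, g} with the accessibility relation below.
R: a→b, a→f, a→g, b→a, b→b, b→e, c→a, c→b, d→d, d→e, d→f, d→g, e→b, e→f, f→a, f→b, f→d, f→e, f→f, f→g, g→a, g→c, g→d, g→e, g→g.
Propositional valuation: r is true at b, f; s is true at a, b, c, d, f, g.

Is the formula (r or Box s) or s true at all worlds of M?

Let φ = (r or Box s) or s. Evaluate φ at each world:
  a (successors {b, f, g}): φ is true.
  b (successors {a, b, e}): φ is true.
  c (successors {a, b}): φ is true.
  d (successors {d, e, f, g}): φ is true.
  e (successors {b, f}): φ is true.
  f (successors {a, b, d, e, f, g}): φ is true.
  g (successors {a, c, d, e, g}): φ is true.
For instance, at a:
  At a: r or Box s is true, s is true, so (r or Box s) or s is true.
    At a: r is false, Box s is true, so r or Box s is true.
      At a: Box s requires s at every successor {b, f, g}.
        At b: s is true.
        At f: s is true.
        At g: s is true.
      So Box s is true at a.

Yes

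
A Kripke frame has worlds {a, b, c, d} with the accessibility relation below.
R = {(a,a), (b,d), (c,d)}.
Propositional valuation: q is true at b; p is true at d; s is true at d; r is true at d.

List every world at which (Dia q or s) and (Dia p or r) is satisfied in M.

d

Recall that Dia ψ holds at a world iff ψ holds at some accessible world.
Let φ = (Dia q or s) and (Dia p or r). Evaluate φ at each world:
  a (successors {a}): φ is false.
  b (successors {d}): φ is false.
  c (successors {d}): φ is false.
  d (successors ∅): φ is true.
For instance, at b:
  At b: Dia q or s is false, Dia p or r is true, so (Dia q or s) and (Dia p or r) is false.
    At b: Dia q is false, s is false, so Dia q or s is false.
      At b: Dia q requires q at some successor in {d}.
        At d: q is false.
      So Dia q is false at b.
    At b: Dia p is true, r is false, so Dia p or r is true.
      At b: Dia p requires p at some successor in {d}.
        p holds at d, so Dia p is true at b.
Satisfying worlds: {d}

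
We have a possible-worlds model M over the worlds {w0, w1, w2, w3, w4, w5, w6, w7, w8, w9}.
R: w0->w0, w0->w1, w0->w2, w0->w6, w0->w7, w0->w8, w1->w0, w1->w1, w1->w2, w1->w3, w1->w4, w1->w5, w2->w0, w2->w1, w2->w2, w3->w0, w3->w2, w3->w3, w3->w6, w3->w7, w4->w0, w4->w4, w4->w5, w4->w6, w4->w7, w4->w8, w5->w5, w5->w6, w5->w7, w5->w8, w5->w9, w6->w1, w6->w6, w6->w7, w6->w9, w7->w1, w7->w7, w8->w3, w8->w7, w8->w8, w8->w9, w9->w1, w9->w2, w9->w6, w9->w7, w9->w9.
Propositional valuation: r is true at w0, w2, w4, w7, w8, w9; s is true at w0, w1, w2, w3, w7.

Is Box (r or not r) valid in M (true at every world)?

Let φ = Box (r or not r). Evaluate φ at each world:
  w0 (successors {w0, w1, w2, w6, w7, w8}): φ is true.
  w1 (successors {w0, w1, w2, w3, w4, w5}): φ is true.
  w2 (successors {w0, w1, w2}): φ is true.
  w3 (successors {w0, w2, w3, w6, w7}): φ is true.
  w4 (successors {w0, w4, w5, w6, w7, w8}): φ is true.
  w5 (successors {w5, w6, w7, w8, w9}): φ is true.
  w6 (successors {w1, w6, w7, w9}): φ is true.
  w7 (successors {w1, w7}): φ is true.
  w8 (successors {w3, w7, w8, w9}): φ is true.
  w9 (successors {w1, w2, w6, w7, w9}): φ is true.
For instance, at w8:
  At w8: Box (r or not r) requires r or not r at every successor {w3, w7, w8, w9}.
    At w3: r or not r is true.
    At w7: r or not r is true.
    At w8: r or not r is true.
    At w9: r or not r is true.
  So Box (r or not r) is true at w8.

Yes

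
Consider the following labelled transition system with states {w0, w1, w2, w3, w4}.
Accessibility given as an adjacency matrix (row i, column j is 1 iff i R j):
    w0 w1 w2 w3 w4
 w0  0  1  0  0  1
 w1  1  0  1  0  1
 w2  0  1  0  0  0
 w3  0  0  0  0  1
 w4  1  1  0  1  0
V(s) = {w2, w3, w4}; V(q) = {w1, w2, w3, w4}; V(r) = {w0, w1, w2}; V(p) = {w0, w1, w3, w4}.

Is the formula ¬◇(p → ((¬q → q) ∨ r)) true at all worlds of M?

Let φ = ¬◇(p → ((¬q → q) ∨ r)). Evaluate φ at each world:
  w0 (successors {w1, w4}): φ is false.
  w1 (successors {w0, w2, w4}): φ is false.
  w2 (successors {w1}): φ is false.
  w3 (successors {w4}): φ is false.
  w4 (successors {w0, w1, w3}): φ is false.
Detail at w0 (counterexample):
  At w0: ◇(p → ((¬q → q) ∨ r)) is true, so ¬◇(p → ((¬q → q) ∨ r)) is false.
    At w0: ◇(p → ((¬q → q) ∨ r)) requires p → ((¬q → q) ∨ r) at some successor in {w1, w4}.
      p → ((¬q → q) ∨ r) holds at w1, so ◇(p → ((¬q → q) ∨ r)) is true at w0.

No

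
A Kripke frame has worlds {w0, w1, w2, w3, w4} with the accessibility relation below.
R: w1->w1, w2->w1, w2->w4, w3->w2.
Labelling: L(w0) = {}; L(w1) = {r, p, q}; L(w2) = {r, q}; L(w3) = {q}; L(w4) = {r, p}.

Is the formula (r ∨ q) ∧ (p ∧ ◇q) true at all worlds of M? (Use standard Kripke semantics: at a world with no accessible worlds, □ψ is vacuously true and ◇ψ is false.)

Recall that ◇ψ holds at a world iff ψ holds at some accessible world.
Let φ = (r ∨ q) ∧ (p ∧ ◇q). Evaluate φ at each world:
  w0 (successors ∅): φ is false.
  w1 (successors {w1}): φ is true.
  w2 (successors {w1, w4}): φ is false.
  w3 (successors {w2}): φ is false.
  w4 (successors ∅): φ is false.
Detail at w0 (counterexample):
  At w0: r ∨ q is false, p ∧ ◇q is false, so (r ∨ q) ∧ (p ∧ ◇q) is false.
    At w0: p is false, ◇q is false, so p ∧ ◇q is false.
      At w0: no accessible worlds, so ◇q is false.

No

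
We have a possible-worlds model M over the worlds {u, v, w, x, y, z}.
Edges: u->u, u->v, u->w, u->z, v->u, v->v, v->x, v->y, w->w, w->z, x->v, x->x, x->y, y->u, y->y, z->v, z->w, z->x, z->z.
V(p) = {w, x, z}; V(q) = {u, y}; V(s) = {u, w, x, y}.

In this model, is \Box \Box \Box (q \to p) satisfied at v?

No

At v: \Box \Box \Box (q \to p) requires \Box \Box (q \to p) at every successor {u, v, x, y}.
  \Box \Box (q \to p) fails at u, so \Box \Box \Box (q \to p) is false at v.
    At u: \Box \Box (q \to p) requires \Box (q \to p) at every successor {u, v, w, z}.
      \Box (q \to p) fails at u, so \Box \Box (q \to p) is false at u.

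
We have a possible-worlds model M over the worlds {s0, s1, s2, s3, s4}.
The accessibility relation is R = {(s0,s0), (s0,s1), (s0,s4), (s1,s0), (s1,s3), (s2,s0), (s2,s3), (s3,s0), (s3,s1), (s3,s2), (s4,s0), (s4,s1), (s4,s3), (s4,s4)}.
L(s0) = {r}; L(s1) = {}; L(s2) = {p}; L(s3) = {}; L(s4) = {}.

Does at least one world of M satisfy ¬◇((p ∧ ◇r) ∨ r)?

No

Let φ = ¬◇((p ∧ ◇r) ∨ r). Evaluate φ at each world:
  s0 (successors {s0, s1, s4}): φ is false.
  s1 (successors {s0, s3}): φ is false.
  s2 (successors {s0, s3}): φ is false.
  s3 (successors {s0, s1, s2}): φ is false.
  s4 (successors {s0, s1, s3, s4}): φ is false.
For instance, at s1:
  At s1: ◇((p ∧ ◇r) ∨ r) is true, so ¬◇((p ∧ ◇r) ∨ r) is false.
    At s1: ◇((p ∧ ◇r) ∨ r) requires (p ∧ ◇r) ∨ r at some successor in {s0, s3}.
      (p ∧ ◇r) ∨ r holds at s0, so ◇((p ∧ ◇r) ∨ r) is true at s1.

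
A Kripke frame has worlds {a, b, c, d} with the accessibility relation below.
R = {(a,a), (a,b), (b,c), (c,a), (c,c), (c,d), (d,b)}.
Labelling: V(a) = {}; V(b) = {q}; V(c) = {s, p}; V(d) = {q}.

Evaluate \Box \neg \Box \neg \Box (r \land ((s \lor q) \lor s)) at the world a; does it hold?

Recall that \Box ψ holds at a world iff ψ holds at every accessible world, and \Diamond ψ holds iff ψ holds at some accessible world.
At a: \Box \neg \Box \neg \Box (r \land ((s \lor q) \lor s)) requires \neg \Box \neg \Box (r \land ((s \lor q) \lor s)) at every successor {a, b}.
  \neg \Box \neg \Box (r \land ((s \lor q) \lor s)) fails at a, so \Box \neg \Box \neg \Box (r \land ((s \lor q) \lor s)) is false at a.
    At a: \Box \neg \Box (r \land ((s \lor q) \lor s)) is true, so \neg \Box \neg \Box (r \land ((s \lor q) \lor s)) is false.
      At a: \Box \neg \Box (r \land ((s \lor q) \lor s)) requires \neg \Box (r \land ((s \lor q) \lor s)) at every successor {a, b}.
        At a: \neg \Box (r \land ((s \lor q) \lor s)) is true.
        At b: \neg \Box (r \land ((s \lor q) \lor s)) is true.
      So \Box \neg \Box (r \land ((s \lor q) \lor s)) is true at a.

No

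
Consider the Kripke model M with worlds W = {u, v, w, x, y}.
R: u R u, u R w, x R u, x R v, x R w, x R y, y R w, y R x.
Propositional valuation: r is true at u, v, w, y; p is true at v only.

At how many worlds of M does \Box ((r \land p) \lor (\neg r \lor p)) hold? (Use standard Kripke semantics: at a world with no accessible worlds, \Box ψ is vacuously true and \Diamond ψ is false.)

Let φ = \Box ((r \land p) \lor (\neg r \lor p)). Evaluate φ at each world:
  u (successors {u, w}): φ is false.
  v (successors ∅): φ is true.
  w (successors ∅): φ is true.
  x (successors {u, v, w, y}): φ is false.
  y (successors {w, x}): φ is false.
For instance, at x:
  At x: \Box ((r \land p) \lor (\neg r \lor p)) requires (r \land p) \lor (\neg r \lor p) at every successor {u, v, w, y}.
    (r \land p) \lor (\neg r \lor p) fails at u, so \Box ((r \land p) \lor (\neg r \lor p)) is false at x.
Satisfying worlds: {v, w}

2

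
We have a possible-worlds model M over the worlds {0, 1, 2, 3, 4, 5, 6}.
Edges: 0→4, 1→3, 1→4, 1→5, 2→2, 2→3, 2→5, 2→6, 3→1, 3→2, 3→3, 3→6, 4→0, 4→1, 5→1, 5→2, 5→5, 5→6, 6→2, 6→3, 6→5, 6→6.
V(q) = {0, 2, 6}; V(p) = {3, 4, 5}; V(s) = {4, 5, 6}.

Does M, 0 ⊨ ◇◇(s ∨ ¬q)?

Recall that ◇ψ holds at a world iff ψ holds at some accessible world.
At 0: ◇◇(s ∨ ¬q) requires ◇(s ∨ ¬q) at some successor in {4}.
  ◇(s ∨ ¬q) holds at 4, so ◇◇(s ∨ ¬q) is true at 0.
    At 4: ◇(s ∨ ¬q) requires s ∨ ¬q at some successor in {0, 1}.
      s ∨ ¬q holds at 1, so ◇(s ∨ ¬q) is true at 4.

Yes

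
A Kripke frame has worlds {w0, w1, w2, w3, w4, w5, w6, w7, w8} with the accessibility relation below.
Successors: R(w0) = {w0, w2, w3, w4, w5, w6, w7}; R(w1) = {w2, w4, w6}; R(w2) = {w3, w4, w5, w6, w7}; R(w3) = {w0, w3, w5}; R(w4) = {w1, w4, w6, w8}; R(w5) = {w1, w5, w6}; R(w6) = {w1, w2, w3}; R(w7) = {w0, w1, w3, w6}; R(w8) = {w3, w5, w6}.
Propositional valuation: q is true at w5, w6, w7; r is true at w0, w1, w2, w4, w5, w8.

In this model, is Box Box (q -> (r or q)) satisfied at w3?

Recall that Box ψ holds at a world iff ψ holds at every accessible world, and Dia ψ holds iff ψ holds at some accessible world.
At w3: Box Box (q -> (r or q)) requires Box (q -> (r or q)) at every successor {w0, w3, w5}.
    At w0: Box (q -> (r or q)) requires q -> (r or q) at every successor {w0, w2, w3, w4, w5, w6, w7}.
      At w0: q -> (r or q) is true.
      At w2: q -> (r or q) is true.
      At w3: q -> (r or q) is true.
      At w4: q -> (r or q) is true.
      At w5: q -> (r or q) is true.
      At w6: q -> (r or q) is true.
      At w7: q -> (r or q) is true.
    So Box (q -> (r or q)) is true at w0.
    At w3: Box (q -> (r or q)) requires q -> (r or q) at every successor {w0, w3, w5}.
      At w0: q -> (r or q) is true.
      At w3: q -> (r or q) is true.
      At w5: q -> (r or q) is true.
    So Box (q -> (r or q)) is true at w3.
    At w5: Box (q -> (r or q)) requires q -> (r or q) at every successor {w1, w5, w6}.
      At w1: q -> (r or q) is true.
      At w5: q -> (r or q) is true.
      At w6: q -> (r or q) is true.
    So Box (q -> (r or q)) is true at w5.
So Box Box (q -> (r or q)) is true at w3.

Yes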